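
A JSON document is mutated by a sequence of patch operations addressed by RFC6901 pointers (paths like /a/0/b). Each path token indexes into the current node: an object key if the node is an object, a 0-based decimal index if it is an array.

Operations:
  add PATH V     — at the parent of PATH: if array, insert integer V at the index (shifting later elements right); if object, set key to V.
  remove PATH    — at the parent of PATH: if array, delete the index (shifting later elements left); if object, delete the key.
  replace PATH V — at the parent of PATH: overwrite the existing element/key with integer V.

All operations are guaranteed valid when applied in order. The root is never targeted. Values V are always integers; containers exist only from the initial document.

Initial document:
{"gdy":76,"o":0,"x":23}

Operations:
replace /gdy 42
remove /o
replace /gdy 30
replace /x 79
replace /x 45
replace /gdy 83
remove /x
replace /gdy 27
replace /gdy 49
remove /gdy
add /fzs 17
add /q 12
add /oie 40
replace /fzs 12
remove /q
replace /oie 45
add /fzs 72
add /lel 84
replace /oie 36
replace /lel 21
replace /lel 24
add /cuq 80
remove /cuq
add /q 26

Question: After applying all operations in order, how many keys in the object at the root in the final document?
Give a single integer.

Answer: 4

Derivation:
After op 1 (replace /gdy 42): {"gdy":42,"o":0,"x":23}
After op 2 (remove /o): {"gdy":42,"x":23}
After op 3 (replace /gdy 30): {"gdy":30,"x":23}
After op 4 (replace /x 79): {"gdy":30,"x":79}
After op 5 (replace /x 45): {"gdy":30,"x":45}
After op 6 (replace /gdy 83): {"gdy":83,"x":45}
After op 7 (remove /x): {"gdy":83}
After op 8 (replace /gdy 27): {"gdy":27}
After op 9 (replace /gdy 49): {"gdy":49}
After op 10 (remove /gdy): {}
After op 11 (add /fzs 17): {"fzs":17}
After op 12 (add /q 12): {"fzs":17,"q":12}
After op 13 (add /oie 40): {"fzs":17,"oie":40,"q":12}
After op 14 (replace /fzs 12): {"fzs":12,"oie":40,"q":12}
After op 15 (remove /q): {"fzs":12,"oie":40}
After op 16 (replace /oie 45): {"fzs":12,"oie":45}
After op 17 (add /fzs 72): {"fzs":72,"oie":45}
After op 18 (add /lel 84): {"fzs":72,"lel":84,"oie":45}
After op 19 (replace /oie 36): {"fzs":72,"lel":84,"oie":36}
After op 20 (replace /lel 21): {"fzs":72,"lel":21,"oie":36}
After op 21 (replace /lel 24): {"fzs":72,"lel":24,"oie":36}
After op 22 (add /cuq 80): {"cuq":80,"fzs":72,"lel":24,"oie":36}
After op 23 (remove /cuq): {"fzs":72,"lel":24,"oie":36}
After op 24 (add /q 26): {"fzs":72,"lel":24,"oie":36,"q":26}
Size at the root: 4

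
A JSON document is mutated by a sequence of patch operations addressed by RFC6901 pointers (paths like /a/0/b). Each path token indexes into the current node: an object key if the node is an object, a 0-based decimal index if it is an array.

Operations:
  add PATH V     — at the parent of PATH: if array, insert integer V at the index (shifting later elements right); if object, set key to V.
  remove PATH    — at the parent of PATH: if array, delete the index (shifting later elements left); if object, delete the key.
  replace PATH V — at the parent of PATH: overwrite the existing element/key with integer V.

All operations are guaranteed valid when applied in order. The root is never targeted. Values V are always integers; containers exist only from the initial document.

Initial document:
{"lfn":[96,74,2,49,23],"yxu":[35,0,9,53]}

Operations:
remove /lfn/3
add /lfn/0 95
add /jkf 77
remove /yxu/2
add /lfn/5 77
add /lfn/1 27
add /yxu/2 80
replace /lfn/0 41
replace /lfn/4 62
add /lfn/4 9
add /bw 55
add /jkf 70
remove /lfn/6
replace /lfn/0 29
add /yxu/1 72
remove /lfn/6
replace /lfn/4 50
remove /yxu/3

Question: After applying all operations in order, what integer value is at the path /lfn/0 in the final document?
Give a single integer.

Answer: 29

Derivation:
After op 1 (remove /lfn/3): {"lfn":[96,74,2,23],"yxu":[35,0,9,53]}
After op 2 (add /lfn/0 95): {"lfn":[95,96,74,2,23],"yxu":[35,0,9,53]}
After op 3 (add /jkf 77): {"jkf":77,"lfn":[95,96,74,2,23],"yxu":[35,0,9,53]}
After op 4 (remove /yxu/2): {"jkf":77,"lfn":[95,96,74,2,23],"yxu":[35,0,53]}
After op 5 (add /lfn/5 77): {"jkf":77,"lfn":[95,96,74,2,23,77],"yxu":[35,0,53]}
After op 6 (add /lfn/1 27): {"jkf":77,"lfn":[95,27,96,74,2,23,77],"yxu":[35,0,53]}
After op 7 (add /yxu/2 80): {"jkf":77,"lfn":[95,27,96,74,2,23,77],"yxu":[35,0,80,53]}
After op 8 (replace /lfn/0 41): {"jkf":77,"lfn":[41,27,96,74,2,23,77],"yxu":[35,0,80,53]}
After op 9 (replace /lfn/4 62): {"jkf":77,"lfn":[41,27,96,74,62,23,77],"yxu":[35,0,80,53]}
After op 10 (add /lfn/4 9): {"jkf":77,"lfn":[41,27,96,74,9,62,23,77],"yxu":[35,0,80,53]}
After op 11 (add /bw 55): {"bw":55,"jkf":77,"lfn":[41,27,96,74,9,62,23,77],"yxu":[35,0,80,53]}
After op 12 (add /jkf 70): {"bw":55,"jkf":70,"lfn":[41,27,96,74,9,62,23,77],"yxu":[35,0,80,53]}
After op 13 (remove /lfn/6): {"bw":55,"jkf":70,"lfn":[41,27,96,74,9,62,77],"yxu":[35,0,80,53]}
After op 14 (replace /lfn/0 29): {"bw":55,"jkf":70,"lfn":[29,27,96,74,9,62,77],"yxu":[35,0,80,53]}
After op 15 (add /yxu/1 72): {"bw":55,"jkf":70,"lfn":[29,27,96,74,9,62,77],"yxu":[35,72,0,80,53]}
After op 16 (remove /lfn/6): {"bw":55,"jkf":70,"lfn":[29,27,96,74,9,62],"yxu":[35,72,0,80,53]}
After op 17 (replace /lfn/4 50): {"bw":55,"jkf":70,"lfn":[29,27,96,74,50,62],"yxu":[35,72,0,80,53]}
After op 18 (remove /yxu/3): {"bw":55,"jkf":70,"lfn":[29,27,96,74,50,62],"yxu":[35,72,0,53]}
Value at /lfn/0: 29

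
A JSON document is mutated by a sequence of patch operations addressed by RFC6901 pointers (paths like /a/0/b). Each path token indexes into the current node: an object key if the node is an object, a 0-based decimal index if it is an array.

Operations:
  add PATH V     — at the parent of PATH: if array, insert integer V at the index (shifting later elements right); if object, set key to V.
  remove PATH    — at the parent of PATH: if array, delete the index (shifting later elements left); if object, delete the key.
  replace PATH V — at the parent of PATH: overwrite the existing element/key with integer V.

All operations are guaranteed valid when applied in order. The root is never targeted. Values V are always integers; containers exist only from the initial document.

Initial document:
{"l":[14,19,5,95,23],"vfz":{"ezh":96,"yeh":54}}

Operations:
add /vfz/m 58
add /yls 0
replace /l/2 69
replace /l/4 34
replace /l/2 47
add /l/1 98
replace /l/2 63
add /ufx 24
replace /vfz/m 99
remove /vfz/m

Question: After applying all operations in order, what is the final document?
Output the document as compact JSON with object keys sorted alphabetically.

Answer: {"l":[14,98,63,47,95,34],"ufx":24,"vfz":{"ezh":96,"yeh":54},"yls":0}

Derivation:
After op 1 (add /vfz/m 58): {"l":[14,19,5,95,23],"vfz":{"ezh":96,"m":58,"yeh":54}}
After op 2 (add /yls 0): {"l":[14,19,5,95,23],"vfz":{"ezh":96,"m":58,"yeh":54},"yls":0}
After op 3 (replace /l/2 69): {"l":[14,19,69,95,23],"vfz":{"ezh":96,"m":58,"yeh":54},"yls":0}
After op 4 (replace /l/4 34): {"l":[14,19,69,95,34],"vfz":{"ezh":96,"m":58,"yeh":54},"yls":0}
After op 5 (replace /l/2 47): {"l":[14,19,47,95,34],"vfz":{"ezh":96,"m":58,"yeh":54},"yls":0}
After op 6 (add /l/1 98): {"l":[14,98,19,47,95,34],"vfz":{"ezh":96,"m":58,"yeh":54},"yls":0}
After op 7 (replace /l/2 63): {"l":[14,98,63,47,95,34],"vfz":{"ezh":96,"m":58,"yeh":54},"yls":0}
After op 8 (add /ufx 24): {"l":[14,98,63,47,95,34],"ufx":24,"vfz":{"ezh":96,"m":58,"yeh":54},"yls":0}
After op 9 (replace /vfz/m 99): {"l":[14,98,63,47,95,34],"ufx":24,"vfz":{"ezh":96,"m":99,"yeh":54},"yls":0}
After op 10 (remove /vfz/m): {"l":[14,98,63,47,95,34],"ufx":24,"vfz":{"ezh":96,"yeh":54},"yls":0}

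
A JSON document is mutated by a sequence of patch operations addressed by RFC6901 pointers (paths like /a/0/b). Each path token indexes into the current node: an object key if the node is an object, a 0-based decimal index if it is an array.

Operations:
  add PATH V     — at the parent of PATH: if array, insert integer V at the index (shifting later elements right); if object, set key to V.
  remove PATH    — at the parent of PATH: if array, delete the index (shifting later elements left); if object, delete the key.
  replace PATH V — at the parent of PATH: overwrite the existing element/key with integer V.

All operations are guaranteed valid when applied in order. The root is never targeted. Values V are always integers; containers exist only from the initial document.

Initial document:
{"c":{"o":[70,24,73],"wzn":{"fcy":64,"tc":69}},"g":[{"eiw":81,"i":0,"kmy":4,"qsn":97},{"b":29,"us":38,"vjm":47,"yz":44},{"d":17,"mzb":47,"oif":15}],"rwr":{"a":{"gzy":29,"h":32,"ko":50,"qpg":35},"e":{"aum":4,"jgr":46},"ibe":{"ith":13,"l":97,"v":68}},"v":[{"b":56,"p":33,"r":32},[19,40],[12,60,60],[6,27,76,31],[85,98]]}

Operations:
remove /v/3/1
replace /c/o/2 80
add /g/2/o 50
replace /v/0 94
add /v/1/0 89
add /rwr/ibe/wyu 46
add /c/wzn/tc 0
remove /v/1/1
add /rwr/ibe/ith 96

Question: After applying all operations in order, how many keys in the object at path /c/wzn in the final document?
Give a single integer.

After op 1 (remove /v/3/1): {"c":{"o":[70,24,73],"wzn":{"fcy":64,"tc":69}},"g":[{"eiw":81,"i":0,"kmy":4,"qsn":97},{"b":29,"us":38,"vjm":47,"yz":44},{"d":17,"mzb":47,"oif":15}],"rwr":{"a":{"gzy":29,"h":32,"ko":50,"qpg":35},"e":{"aum":4,"jgr":46},"ibe":{"ith":13,"l":97,"v":68}},"v":[{"b":56,"p":33,"r":32},[19,40],[12,60,60],[6,76,31],[85,98]]}
After op 2 (replace /c/o/2 80): {"c":{"o":[70,24,80],"wzn":{"fcy":64,"tc":69}},"g":[{"eiw":81,"i":0,"kmy":4,"qsn":97},{"b":29,"us":38,"vjm":47,"yz":44},{"d":17,"mzb":47,"oif":15}],"rwr":{"a":{"gzy":29,"h":32,"ko":50,"qpg":35},"e":{"aum":4,"jgr":46},"ibe":{"ith":13,"l":97,"v":68}},"v":[{"b":56,"p":33,"r":32},[19,40],[12,60,60],[6,76,31],[85,98]]}
After op 3 (add /g/2/o 50): {"c":{"o":[70,24,80],"wzn":{"fcy":64,"tc":69}},"g":[{"eiw":81,"i":0,"kmy":4,"qsn":97},{"b":29,"us":38,"vjm":47,"yz":44},{"d":17,"mzb":47,"o":50,"oif":15}],"rwr":{"a":{"gzy":29,"h":32,"ko":50,"qpg":35},"e":{"aum":4,"jgr":46},"ibe":{"ith":13,"l":97,"v":68}},"v":[{"b":56,"p":33,"r":32},[19,40],[12,60,60],[6,76,31],[85,98]]}
After op 4 (replace /v/0 94): {"c":{"o":[70,24,80],"wzn":{"fcy":64,"tc":69}},"g":[{"eiw":81,"i":0,"kmy":4,"qsn":97},{"b":29,"us":38,"vjm":47,"yz":44},{"d":17,"mzb":47,"o":50,"oif":15}],"rwr":{"a":{"gzy":29,"h":32,"ko":50,"qpg":35},"e":{"aum":4,"jgr":46},"ibe":{"ith":13,"l":97,"v":68}},"v":[94,[19,40],[12,60,60],[6,76,31],[85,98]]}
After op 5 (add /v/1/0 89): {"c":{"o":[70,24,80],"wzn":{"fcy":64,"tc":69}},"g":[{"eiw":81,"i":0,"kmy":4,"qsn":97},{"b":29,"us":38,"vjm":47,"yz":44},{"d":17,"mzb":47,"o":50,"oif":15}],"rwr":{"a":{"gzy":29,"h":32,"ko":50,"qpg":35},"e":{"aum":4,"jgr":46},"ibe":{"ith":13,"l":97,"v":68}},"v":[94,[89,19,40],[12,60,60],[6,76,31],[85,98]]}
After op 6 (add /rwr/ibe/wyu 46): {"c":{"o":[70,24,80],"wzn":{"fcy":64,"tc":69}},"g":[{"eiw":81,"i":0,"kmy":4,"qsn":97},{"b":29,"us":38,"vjm":47,"yz":44},{"d":17,"mzb":47,"o":50,"oif":15}],"rwr":{"a":{"gzy":29,"h":32,"ko":50,"qpg":35},"e":{"aum":4,"jgr":46},"ibe":{"ith":13,"l":97,"v":68,"wyu":46}},"v":[94,[89,19,40],[12,60,60],[6,76,31],[85,98]]}
After op 7 (add /c/wzn/tc 0): {"c":{"o":[70,24,80],"wzn":{"fcy":64,"tc":0}},"g":[{"eiw":81,"i":0,"kmy":4,"qsn":97},{"b":29,"us":38,"vjm":47,"yz":44},{"d":17,"mzb":47,"o":50,"oif":15}],"rwr":{"a":{"gzy":29,"h":32,"ko":50,"qpg":35},"e":{"aum":4,"jgr":46},"ibe":{"ith":13,"l":97,"v":68,"wyu":46}},"v":[94,[89,19,40],[12,60,60],[6,76,31],[85,98]]}
After op 8 (remove /v/1/1): {"c":{"o":[70,24,80],"wzn":{"fcy":64,"tc":0}},"g":[{"eiw":81,"i":0,"kmy":4,"qsn":97},{"b":29,"us":38,"vjm":47,"yz":44},{"d":17,"mzb":47,"o":50,"oif":15}],"rwr":{"a":{"gzy":29,"h":32,"ko":50,"qpg":35},"e":{"aum":4,"jgr":46},"ibe":{"ith":13,"l":97,"v":68,"wyu":46}},"v":[94,[89,40],[12,60,60],[6,76,31],[85,98]]}
After op 9 (add /rwr/ibe/ith 96): {"c":{"o":[70,24,80],"wzn":{"fcy":64,"tc":0}},"g":[{"eiw":81,"i":0,"kmy":4,"qsn":97},{"b":29,"us":38,"vjm":47,"yz":44},{"d":17,"mzb":47,"o":50,"oif":15}],"rwr":{"a":{"gzy":29,"h":32,"ko":50,"qpg":35},"e":{"aum":4,"jgr":46},"ibe":{"ith":96,"l":97,"v":68,"wyu":46}},"v":[94,[89,40],[12,60,60],[6,76,31],[85,98]]}
Size at path /c/wzn: 2

Answer: 2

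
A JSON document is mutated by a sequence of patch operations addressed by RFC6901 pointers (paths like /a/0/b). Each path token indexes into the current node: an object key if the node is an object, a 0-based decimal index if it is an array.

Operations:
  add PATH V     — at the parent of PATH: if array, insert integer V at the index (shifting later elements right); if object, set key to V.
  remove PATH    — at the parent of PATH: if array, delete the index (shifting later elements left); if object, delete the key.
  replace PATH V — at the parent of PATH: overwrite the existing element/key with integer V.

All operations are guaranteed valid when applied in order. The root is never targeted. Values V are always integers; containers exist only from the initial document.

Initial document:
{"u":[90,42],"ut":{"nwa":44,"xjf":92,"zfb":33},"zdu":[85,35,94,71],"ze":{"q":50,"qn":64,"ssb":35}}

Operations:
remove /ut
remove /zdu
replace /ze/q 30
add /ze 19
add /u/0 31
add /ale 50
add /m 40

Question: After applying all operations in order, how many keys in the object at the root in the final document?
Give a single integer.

Answer: 4

Derivation:
After op 1 (remove /ut): {"u":[90,42],"zdu":[85,35,94,71],"ze":{"q":50,"qn":64,"ssb":35}}
After op 2 (remove /zdu): {"u":[90,42],"ze":{"q":50,"qn":64,"ssb":35}}
After op 3 (replace /ze/q 30): {"u":[90,42],"ze":{"q":30,"qn":64,"ssb":35}}
After op 4 (add /ze 19): {"u":[90,42],"ze":19}
After op 5 (add /u/0 31): {"u":[31,90,42],"ze":19}
After op 6 (add /ale 50): {"ale":50,"u":[31,90,42],"ze":19}
After op 7 (add /m 40): {"ale":50,"m":40,"u":[31,90,42],"ze":19}
Size at the root: 4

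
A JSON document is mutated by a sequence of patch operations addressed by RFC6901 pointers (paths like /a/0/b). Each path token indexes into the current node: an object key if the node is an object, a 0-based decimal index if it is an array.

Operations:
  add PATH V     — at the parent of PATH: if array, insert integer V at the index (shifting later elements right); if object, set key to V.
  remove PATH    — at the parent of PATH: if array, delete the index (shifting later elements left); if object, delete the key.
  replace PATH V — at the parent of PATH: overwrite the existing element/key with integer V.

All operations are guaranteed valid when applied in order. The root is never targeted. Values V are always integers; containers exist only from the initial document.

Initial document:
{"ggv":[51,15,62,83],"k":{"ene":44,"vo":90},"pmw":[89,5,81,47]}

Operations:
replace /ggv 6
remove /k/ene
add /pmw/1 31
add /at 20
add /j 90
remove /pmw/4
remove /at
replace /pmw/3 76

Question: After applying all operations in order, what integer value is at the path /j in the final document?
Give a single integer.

Answer: 90

Derivation:
After op 1 (replace /ggv 6): {"ggv":6,"k":{"ene":44,"vo":90},"pmw":[89,5,81,47]}
After op 2 (remove /k/ene): {"ggv":6,"k":{"vo":90},"pmw":[89,5,81,47]}
After op 3 (add /pmw/1 31): {"ggv":6,"k":{"vo":90},"pmw":[89,31,5,81,47]}
After op 4 (add /at 20): {"at":20,"ggv":6,"k":{"vo":90},"pmw":[89,31,5,81,47]}
After op 5 (add /j 90): {"at":20,"ggv":6,"j":90,"k":{"vo":90},"pmw":[89,31,5,81,47]}
After op 6 (remove /pmw/4): {"at":20,"ggv":6,"j":90,"k":{"vo":90},"pmw":[89,31,5,81]}
After op 7 (remove /at): {"ggv":6,"j":90,"k":{"vo":90},"pmw":[89,31,5,81]}
After op 8 (replace /pmw/3 76): {"ggv":6,"j":90,"k":{"vo":90},"pmw":[89,31,5,76]}
Value at /j: 90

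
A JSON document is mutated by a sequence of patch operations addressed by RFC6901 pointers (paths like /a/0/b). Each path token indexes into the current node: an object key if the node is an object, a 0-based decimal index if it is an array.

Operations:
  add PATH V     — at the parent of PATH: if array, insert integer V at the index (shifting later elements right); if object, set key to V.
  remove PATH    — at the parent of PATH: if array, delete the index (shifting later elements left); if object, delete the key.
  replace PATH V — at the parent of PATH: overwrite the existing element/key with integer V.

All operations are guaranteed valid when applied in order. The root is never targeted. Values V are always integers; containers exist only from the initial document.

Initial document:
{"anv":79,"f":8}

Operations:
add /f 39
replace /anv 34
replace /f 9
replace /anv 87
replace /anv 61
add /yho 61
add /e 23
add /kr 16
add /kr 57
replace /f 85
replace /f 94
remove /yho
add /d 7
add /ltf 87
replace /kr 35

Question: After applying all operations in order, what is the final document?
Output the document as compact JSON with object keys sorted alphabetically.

Answer: {"anv":61,"d":7,"e":23,"f":94,"kr":35,"ltf":87}

Derivation:
After op 1 (add /f 39): {"anv":79,"f":39}
After op 2 (replace /anv 34): {"anv":34,"f":39}
After op 3 (replace /f 9): {"anv":34,"f":9}
After op 4 (replace /anv 87): {"anv":87,"f":9}
After op 5 (replace /anv 61): {"anv":61,"f":9}
After op 6 (add /yho 61): {"anv":61,"f":9,"yho":61}
After op 7 (add /e 23): {"anv":61,"e":23,"f":9,"yho":61}
After op 8 (add /kr 16): {"anv":61,"e":23,"f":9,"kr":16,"yho":61}
After op 9 (add /kr 57): {"anv":61,"e":23,"f":9,"kr":57,"yho":61}
After op 10 (replace /f 85): {"anv":61,"e":23,"f":85,"kr":57,"yho":61}
After op 11 (replace /f 94): {"anv":61,"e":23,"f":94,"kr":57,"yho":61}
After op 12 (remove /yho): {"anv":61,"e":23,"f":94,"kr":57}
After op 13 (add /d 7): {"anv":61,"d":7,"e":23,"f":94,"kr":57}
After op 14 (add /ltf 87): {"anv":61,"d":7,"e":23,"f":94,"kr":57,"ltf":87}
After op 15 (replace /kr 35): {"anv":61,"d":7,"e":23,"f":94,"kr":35,"ltf":87}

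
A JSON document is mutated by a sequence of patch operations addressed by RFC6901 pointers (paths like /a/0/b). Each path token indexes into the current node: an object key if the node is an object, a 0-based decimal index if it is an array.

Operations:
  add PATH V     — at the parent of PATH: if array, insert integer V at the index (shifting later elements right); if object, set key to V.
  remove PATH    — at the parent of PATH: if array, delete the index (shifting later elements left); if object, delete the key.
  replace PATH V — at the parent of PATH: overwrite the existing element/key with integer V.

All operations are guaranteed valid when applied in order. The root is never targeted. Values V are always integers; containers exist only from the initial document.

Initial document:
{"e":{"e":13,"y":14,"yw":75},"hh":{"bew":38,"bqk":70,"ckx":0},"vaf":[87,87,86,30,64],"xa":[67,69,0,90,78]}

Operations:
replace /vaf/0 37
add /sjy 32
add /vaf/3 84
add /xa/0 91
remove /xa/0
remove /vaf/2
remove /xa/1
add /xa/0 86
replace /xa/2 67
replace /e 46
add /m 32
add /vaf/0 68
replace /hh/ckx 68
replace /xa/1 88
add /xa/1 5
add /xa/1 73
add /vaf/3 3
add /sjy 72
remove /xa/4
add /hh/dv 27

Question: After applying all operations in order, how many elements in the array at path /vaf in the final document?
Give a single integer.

Answer: 7

Derivation:
After op 1 (replace /vaf/0 37): {"e":{"e":13,"y":14,"yw":75},"hh":{"bew":38,"bqk":70,"ckx":0},"vaf":[37,87,86,30,64],"xa":[67,69,0,90,78]}
After op 2 (add /sjy 32): {"e":{"e":13,"y":14,"yw":75},"hh":{"bew":38,"bqk":70,"ckx":0},"sjy":32,"vaf":[37,87,86,30,64],"xa":[67,69,0,90,78]}
After op 3 (add /vaf/3 84): {"e":{"e":13,"y":14,"yw":75},"hh":{"bew":38,"bqk":70,"ckx":0},"sjy":32,"vaf":[37,87,86,84,30,64],"xa":[67,69,0,90,78]}
After op 4 (add /xa/0 91): {"e":{"e":13,"y":14,"yw":75},"hh":{"bew":38,"bqk":70,"ckx":0},"sjy":32,"vaf":[37,87,86,84,30,64],"xa":[91,67,69,0,90,78]}
After op 5 (remove /xa/0): {"e":{"e":13,"y":14,"yw":75},"hh":{"bew":38,"bqk":70,"ckx":0},"sjy":32,"vaf":[37,87,86,84,30,64],"xa":[67,69,0,90,78]}
After op 6 (remove /vaf/2): {"e":{"e":13,"y":14,"yw":75},"hh":{"bew":38,"bqk":70,"ckx":0},"sjy":32,"vaf":[37,87,84,30,64],"xa":[67,69,0,90,78]}
After op 7 (remove /xa/1): {"e":{"e":13,"y":14,"yw":75},"hh":{"bew":38,"bqk":70,"ckx":0},"sjy":32,"vaf":[37,87,84,30,64],"xa":[67,0,90,78]}
After op 8 (add /xa/0 86): {"e":{"e":13,"y":14,"yw":75},"hh":{"bew":38,"bqk":70,"ckx":0},"sjy":32,"vaf":[37,87,84,30,64],"xa":[86,67,0,90,78]}
After op 9 (replace /xa/2 67): {"e":{"e":13,"y":14,"yw":75},"hh":{"bew":38,"bqk":70,"ckx":0},"sjy":32,"vaf":[37,87,84,30,64],"xa":[86,67,67,90,78]}
After op 10 (replace /e 46): {"e":46,"hh":{"bew":38,"bqk":70,"ckx":0},"sjy":32,"vaf":[37,87,84,30,64],"xa":[86,67,67,90,78]}
After op 11 (add /m 32): {"e":46,"hh":{"bew":38,"bqk":70,"ckx":0},"m":32,"sjy":32,"vaf":[37,87,84,30,64],"xa":[86,67,67,90,78]}
After op 12 (add /vaf/0 68): {"e":46,"hh":{"bew":38,"bqk":70,"ckx":0},"m":32,"sjy":32,"vaf":[68,37,87,84,30,64],"xa":[86,67,67,90,78]}
After op 13 (replace /hh/ckx 68): {"e":46,"hh":{"bew":38,"bqk":70,"ckx":68},"m":32,"sjy":32,"vaf":[68,37,87,84,30,64],"xa":[86,67,67,90,78]}
After op 14 (replace /xa/1 88): {"e":46,"hh":{"bew":38,"bqk":70,"ckx":68},"m":32,"sjy":32,"vaf":[68,37,87,84,30,64],"xa":[86,88,67,90,78]}
After op 15 (add /xa/1 5): {"e":46,"hh":{"bew":38,"bqk":70,"ckx":68},"m":32,"sjy":32,"vaf":[68,37,87,84,30,64],"xa":[86,5,88,67,90,78]}
After op 16 (add /xa/1 73): {"e":46,"hh":{"bew":38,"bqk":70,"ckx":68},"m":32,"sjy":32,"vaf":[68,37,87,84,30,64],"xa":[86,73,5,88,67,90,78]}
After op 17 (add /vaf/3 3): {"e":46,"hh":{"bew":38,"bqk":70,"ckx":68},"m":32,"sjy":32,"vaf":[68,37,87,3,84,30,64],"xa":[86,73,5,88,67,90,78]}
After op 18 (add /sjy 72): {"e":46,"hh":{"bew":38,"bqk":70,"ckx":68},"m":32,"sjy":72,"vaf":[68,37,87,3,84,30,64],"xa":[86,73,5,88,67,90,78]}
After op 19 (remove /xa/4): {"e":46,"hh":{"bew":38,"bqk":70,"ckx":68},"m":32,"sjy":72,"vaf":[68,37,87,3,84,30,64],"xa":[86,73,5,88,90,78]}
After op 20 (add /hh/dv 27): {"e":46,"hh":{"bew":38,"bqk":70,"ckx":68,"dv":27},"m":32,"sjy":72,"vaf":[68,37,87,3,84,30,64],"xa":[86,73,5,88,90,78]}
Size at path /vaf: 7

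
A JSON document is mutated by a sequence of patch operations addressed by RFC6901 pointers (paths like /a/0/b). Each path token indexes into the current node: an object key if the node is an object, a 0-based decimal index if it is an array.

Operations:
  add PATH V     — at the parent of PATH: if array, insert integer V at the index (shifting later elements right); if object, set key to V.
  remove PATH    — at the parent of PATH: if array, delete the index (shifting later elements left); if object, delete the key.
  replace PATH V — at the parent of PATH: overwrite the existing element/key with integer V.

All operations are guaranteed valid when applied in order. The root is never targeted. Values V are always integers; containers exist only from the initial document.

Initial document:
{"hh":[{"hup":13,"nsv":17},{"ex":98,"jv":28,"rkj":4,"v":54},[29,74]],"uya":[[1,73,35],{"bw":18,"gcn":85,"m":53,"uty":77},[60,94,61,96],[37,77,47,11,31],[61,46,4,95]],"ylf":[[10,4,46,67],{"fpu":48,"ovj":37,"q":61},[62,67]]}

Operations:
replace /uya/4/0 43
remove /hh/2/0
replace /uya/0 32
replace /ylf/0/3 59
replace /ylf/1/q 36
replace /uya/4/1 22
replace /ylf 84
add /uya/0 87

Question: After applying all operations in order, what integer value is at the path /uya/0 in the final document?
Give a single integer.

Answer: 87

Derivation:
After op 1 (replace /uya/4/0 43): {"hh":[{"hup":13,"nsv":17},{"ex":98,"jv":28,"rkj":4,"v":54},[29,74]],"uya":[[1,73,35],{"bw":18,"gcn":85,"m":53,"uty":77},[60,94,61,96],[37,77,47,11,31],[43,46,4,95]],"ylf":[[10,4,46,67],{"fpu":48,"ovj":37,"q":61},[62,67]]}
After op 2 (remove /hh/2/0): {"hh":[{"hup":13,"nsv":17},{"ex":98,"jv":28,"rkj":4,"v":54},[74]],"uya":[[1,73,35],{"bw":18,"gcn":85,"m":53,"uty":77},[60,94,61,96],[37,77,47,11,31],[43,46,4,95]],"ylf":[[10,4,46,67],{"fpu":48,"ovj":37,"q":61},[62,67]]}
After op 3 (replace /uya/0 32): {"hh":[{"hup":13,"nsv":17},{"ex":98,"jv":28,"rkj":4,"v":54},[74]],"uya":[32,{"bw":18,"gcn":85,"m":53,"uty":77},[60,94,61,96],[37,77,47,11,31],[43,46,4,95]],"ylf":[[10,4,46,67],{"fpu":48,"ovj":37,"q":61},[62,67]]}
After op 4 (replace /ylf/0/3 59): {"hh":[{"hup":13,"nsv":17},{"ex":98,"jv":28,"rkj":4,"v":54},[74]],"uya":[32,{"bw":18,"gcn":85,"m":53,"uty":77},[60,94,61,96],[37,77,47,11,31],[43,46,4,95]],"ylf":[[10,4,46,59],{"fpu":48,"ovj":37,"q":61},[62,67]]}
After op 5 (replace /ylf/1/q 36): {"hh":[{"hup":13,"nsv":17},{"ex":98,"jv":28,"rkj":4,"v":54},[74]],"uya":[32,{"bw":18,"gcn":85,"m":53,"uty":77},[60,94,61,96],[37,77,47,11,31],[43,46,4,95]],"ylf":[[10,4,46,59],{"fpu":48,"ovj":37,"q":36},[62,67]]}
After op 6 (replace /uya/4/1 22): {"hh":[{"hup":13,"nsv":17},{"ex":98,"jv":28,"rkj":4,"v":54},[74]],"uya":[32,{"bw":18,"gcn":85,"m":53,"uty":77},[60,94,61,96],[37,77,47,11,31],[43,22,4,95]],"ylf":[[10,4,46,59],{"fpu":48,"ovj":37,"q":36},[62,67]]}
After op 7 (replace /ylf 84): {"hh":[{"hup":13,"nsv":17},{"ex":98,"jv":28,"rkj":4,"v":54},[74]],"uya":[32,{"bw":18,"gcn":85,"m":53,"uty":77},[60,94,61,96],[37,77,47,11,31],[43,22,4,95]],"ylf":84}
After op 8 (add /uya/0 87): {"hh":[{"hup":13,"nsv":17},{"ex":98,"jv":28,"rkj":4,"v":54},[74]],"uya":[87,32,{"bw":18,"gcn":85,"m":53,"uty":77},[60,94,61,96],[37,77,47,11,31],[43,22,4,95]],"ylf":84}
Value at /uya/0: 87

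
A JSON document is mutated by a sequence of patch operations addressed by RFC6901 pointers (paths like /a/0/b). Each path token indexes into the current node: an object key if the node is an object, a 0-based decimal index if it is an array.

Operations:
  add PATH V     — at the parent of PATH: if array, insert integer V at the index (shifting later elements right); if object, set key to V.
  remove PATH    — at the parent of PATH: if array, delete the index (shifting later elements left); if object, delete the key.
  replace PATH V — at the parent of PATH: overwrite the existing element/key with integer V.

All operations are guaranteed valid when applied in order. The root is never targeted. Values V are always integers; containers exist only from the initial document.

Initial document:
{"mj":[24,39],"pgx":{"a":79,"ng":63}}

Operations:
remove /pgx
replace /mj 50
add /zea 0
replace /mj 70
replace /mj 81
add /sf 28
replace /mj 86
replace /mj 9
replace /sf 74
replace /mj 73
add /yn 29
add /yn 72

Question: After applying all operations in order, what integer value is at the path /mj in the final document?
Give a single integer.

After op 1 (remove /pgx): {"mj":[24,39]}
After op 2 (replace /mj 50): {"mj":50}
After op 3 (add /zea 0): {"mj":50,"zea":0}
After op 4 (replace /mj 70): {"mj":70,"zea":0}
After op 5 (replace /mj 81): {"mj":81,"zea":0}
After op 6 (add /sf 28): {"mj":81,"sf":28,"zea":0}
After op 7 (replace /mj 86): {"mj":86,"sf":28,"zea":0}
After op 8 (replace /mj 9): {"mj":9,"sf":28,"zea":0}
After op 9 (replace /sf 74): {"mj":9,"sf":74,"zea":0}
After op 10 (replace /mj 73): {"mj":73,"sf":74,"zea":0}
After op 11 (add /yn 29): {"mj":73,"sf":74,"yn":29,"zea":0}
After op 12 (add /yn 72): {"mj":73,"sf":74,"yn":72,"zea":0}
Value at /mj: 73

Answer: 73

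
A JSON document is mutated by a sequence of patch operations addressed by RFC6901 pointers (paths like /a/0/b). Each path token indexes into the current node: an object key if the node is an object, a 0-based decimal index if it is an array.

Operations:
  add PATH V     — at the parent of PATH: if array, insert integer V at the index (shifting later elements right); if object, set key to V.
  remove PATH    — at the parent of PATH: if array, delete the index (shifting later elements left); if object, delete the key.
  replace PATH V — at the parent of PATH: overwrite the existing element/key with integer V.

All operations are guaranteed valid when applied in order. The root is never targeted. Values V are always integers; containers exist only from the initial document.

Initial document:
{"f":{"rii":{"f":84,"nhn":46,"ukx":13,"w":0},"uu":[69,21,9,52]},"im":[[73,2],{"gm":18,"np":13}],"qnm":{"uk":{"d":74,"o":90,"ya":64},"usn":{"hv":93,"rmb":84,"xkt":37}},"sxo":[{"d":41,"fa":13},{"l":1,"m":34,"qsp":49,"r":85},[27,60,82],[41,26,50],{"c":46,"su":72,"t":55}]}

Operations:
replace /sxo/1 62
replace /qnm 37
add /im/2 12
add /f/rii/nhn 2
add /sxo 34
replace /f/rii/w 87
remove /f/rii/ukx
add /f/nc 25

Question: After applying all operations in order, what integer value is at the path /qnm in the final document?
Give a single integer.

After op 1 (replace /sxo/1 62): {"f":{"rii":{"f":84,"nhn":46,"ukx":13,"w":0},"uu":[69,21,9,52]},"im":[[73,2],{"gm":18,"np":13}],"qnm":{"uk":{"d":74,"o":90,"ya":64},"usn":{"hv":93,"rmb":84,"xkt":37}},"sxo":[{"d":41,"fa":13},62,[27,60,82],[41,26,50],{"c":46,"su":72,"t":55}]}
After op 2 (replace /qnm 37): {"f":{"rii":{"f":84,"nhn":46,"ukx":13,"w":0},"uu":[69,21,9,52]},"im":[[73,2],{"gm":18,"np":13}],"qnm":37,"sxo":[{"d":41,"fa":13},62,[27,60,82],[41,26,50],{"c":46,"su":72,"t":55}]}
After op 3 (add /im/2 12): {"f":{"rii":{"f":84,"nhn":46,"ukx":13,"w":0},"uu":[69,21,9,52]},"im":[[73,2],{"gm":18,"np":13},12],"qnm":37,"sxo":[{"d":41,"fa":13},62,[27,60,82],[41,26,50],{"c":46,"su":72,"t":55}]}
After op 4 (add /f/rii/nhn 2): {"f":{"rii":{"f":84,"nhn":2,"ukx":13,"w":0},"uu":[69,21,9,52]},"im":[[73,2],{"gm":18,"np":13},12],"qnm":37,"sxo":[{"d":41,"fa":13},62,[27,60,82],[41,26,50],{"c":46,"su":72,"t":55}]}
After op 5 (add /sxo 34): {"f":{"rii":{"f":84,"nhn":2,"ukx":13,"w":0},"uu":[69,21,9,52]},"im":[[73,2],{"gm":18,"np":13},12],"qnm":37,"sxo":34}
After op 6 (replace /f/rii/w 87): {"f":{"rii":{"f":84,"nhn":2,"ukx":13,"w":87},"uu":[69,21,9,52]},"im":[[73,2],{"gm":18,"np":13},12],"qnm":37,"sxo":34}
After op 7 (remove /f/rii/ukx): {"f":{"rii":{"f":84,"nhn":2,"w":87},"uu":[69,21,9,52]},"im":[[73,2],{"gm":18,"np":13},12],"qnm":37,"sxo":34}
After op 8 (add /f/nc 25): {"f":{"nc":25,"rii":{"f":84,"nhn":2,"w":87},"uu":[69,21,9,52]},"im":[[73,2],{"gm":18,"np":13},12],"qnm":37,"sxo":34}
Value at /qnm: 37

Answer: 37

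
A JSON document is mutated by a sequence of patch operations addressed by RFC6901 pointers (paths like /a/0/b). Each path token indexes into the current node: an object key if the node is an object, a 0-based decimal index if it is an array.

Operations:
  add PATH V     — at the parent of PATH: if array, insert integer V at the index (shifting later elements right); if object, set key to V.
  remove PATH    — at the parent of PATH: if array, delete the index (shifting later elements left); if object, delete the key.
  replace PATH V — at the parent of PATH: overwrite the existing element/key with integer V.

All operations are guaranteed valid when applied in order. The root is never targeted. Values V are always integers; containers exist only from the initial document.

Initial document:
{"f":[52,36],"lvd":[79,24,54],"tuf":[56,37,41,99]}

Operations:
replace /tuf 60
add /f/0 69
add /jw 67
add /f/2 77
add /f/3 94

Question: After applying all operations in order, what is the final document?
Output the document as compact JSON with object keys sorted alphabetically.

After op 1 (replace /tuf 60): {"f":[52,36],"lvd":[79,24,54],"tuf":60}
After op 2 (add /f/0 69): {"f":[69,52,36],"lvd":[79,24,54],"tuf":60}
After op 3 (add /jw 67): {"f":[69,52,36],"jw":67,"lvd":[79,24,54],"tuf":60}
After op 4 (add /f/2 77): {"f":[69,52,77,36],"jw":67,"lvd":[79,24,54],"tuf":60}
After op 5 (add /f/3 94): {"f":[69,52,77,94,36],"jw":67,"lvd":[79,24,54],"tuf":60}

Answer: {"f":[69,52,77,94,36],"jw":67,"lvd":[79,24,54],"tuf":60}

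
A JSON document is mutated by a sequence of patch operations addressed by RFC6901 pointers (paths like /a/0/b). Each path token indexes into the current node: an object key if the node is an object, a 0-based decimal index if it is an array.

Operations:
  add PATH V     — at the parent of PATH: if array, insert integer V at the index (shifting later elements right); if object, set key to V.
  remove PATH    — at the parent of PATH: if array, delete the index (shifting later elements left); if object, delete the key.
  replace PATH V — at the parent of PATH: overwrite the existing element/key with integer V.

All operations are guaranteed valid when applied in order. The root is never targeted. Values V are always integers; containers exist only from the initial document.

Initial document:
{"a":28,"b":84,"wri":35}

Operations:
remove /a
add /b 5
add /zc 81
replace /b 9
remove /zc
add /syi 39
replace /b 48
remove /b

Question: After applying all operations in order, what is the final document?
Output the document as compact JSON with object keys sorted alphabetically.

Answer: {"syi":39,"wri":35}

Derivation:
After op 1 (remove /a): {"b":84,"wri":35}
After op 2 (add /b 5): {"b":5,"wri":35}
After op 3 (add /zc 81): {"b":5,"wri":35,"zc":81}
After op 4 (replace /b 9): {"b":9,"wri":35,"zc":81}
After op 5 (remove /zc): {"b":9,"wri":35}
After op 6 (add /syi 39): {"b":9,"syi":39,"wri":35}
After op 7 (replace /b 48): {"b":48,"syi":39,"wri":35}
After op 8 (remove /b): {"syi":39,"wri":35}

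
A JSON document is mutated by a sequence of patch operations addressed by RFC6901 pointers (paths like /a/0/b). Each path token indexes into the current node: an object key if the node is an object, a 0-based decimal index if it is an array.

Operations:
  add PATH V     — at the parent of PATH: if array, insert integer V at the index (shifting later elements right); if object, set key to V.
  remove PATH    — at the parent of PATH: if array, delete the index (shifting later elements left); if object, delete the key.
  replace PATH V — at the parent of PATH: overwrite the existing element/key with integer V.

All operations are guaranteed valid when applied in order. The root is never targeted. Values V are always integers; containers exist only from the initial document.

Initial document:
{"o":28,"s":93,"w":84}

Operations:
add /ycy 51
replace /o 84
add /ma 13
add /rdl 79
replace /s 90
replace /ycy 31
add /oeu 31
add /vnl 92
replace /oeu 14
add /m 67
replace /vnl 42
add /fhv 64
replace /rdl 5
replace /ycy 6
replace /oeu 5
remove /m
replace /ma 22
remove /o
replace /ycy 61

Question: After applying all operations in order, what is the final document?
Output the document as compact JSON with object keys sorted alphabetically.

Answer: {"fhv":64,"ma":22,"oeu":5,"rdl":5,"s":90,"vnl":42,"w":84,"ycy":61}

Derivation:
After op 1 (add /ycy 51): {"o":28,"s":93,"w":84,"ycy":51}
After op 2 (replace /o 84): {"o":84,"s":93,"w":84,"ycy":51}
After op 3 (add /ma 13): {"ma":13,"o":84,"s":93,"w":84,"ycy":51}
After op 4 (add /rdl 79): {"ma":13,"o":84,"rdl":79,"s":93,"w":84,"ycy":51}
After op 5 (replace /s 90): {"ma":13,"o":84,"rdl":79,"s":90,"w":84,"ycy":51}
After op 6 (replace /ycy 31): {"ma":13,"o":84,"rdl":79,"s":90,"w":84,"ycy":31}
After op 7 (add /oeu 31): {"ma":13,"o":84,"oeu":31,"rdl":79,"s":90,"w":84,"ycy":31}
After op 8 (add /vnl 92): {"ma":13,"o":84,"oeu":31,"rdl":79,"s":90,"vnl":92,"w":84,"ycy":31}
After op 9 (replace /oeu 14): {"ma":13,"o":84,"oeu":14,"rdl":79,"s":90,"vnl":92,"w":84,"ycy":31}
After op 10 (add /m 67): {"m":67,"ma":13,"o":84,"oeu":14,"rdl":79,"s":90,"vnl":92,"w":84,"ycy":31}
After op 11 (replace /vnl 42): {"m":67,"ma":13,"o":84,"oeu":14,"rdl":79,"s":90,"vnl":42,"w":84,"ycy":31}
After op 12 (add /fhv 64): {"fhv":64,"m":67,"ma":13,"o":84,"oeu":14,"rdl":79,"s":90,"vnl":42,"w":84,"ycy":31}
After op 13 (replace /rdl 5): {"fhv":64,"m":67,"ma":13,"o":84,"oeu":14,"rdl":5,"s":90,"vnl":42,"w":84,"ycy":31}
After op 14 (replace /ycy 6): {"fhv":64,"m":67,"ma":13,"o":84,"oeu":14,"rdl":5,"s":90,"vnl":42,"w":84,"ycy":6}
After op 15 (replace /oeu 5): {"fhv":64,"m":67,"ma":13,"o":84,"oeu":5,"rdl":5,"s":90,"vnl":42,"w":84,"ycy":6}
After op 16 (remove /m): {"fhv":64,"ma":13,"o":84,"oeu":5,"rdl":5,"s":90,"vnl":42,"w":84,"ycy":6}
After op 17 (replace /ma 22): {"fhv":64,"ma":22,"o":84,"oeu":5,"rdl":5,"s":90,"vnl":42,"w":84,"ycy":6}
After op 18 (remove /o): {"fhv":64,"ma":22,"oeu":5,"rdl":5,"s":90,"vnl":42,"w":84,"ycy":6}
After op 19 (replace /ycy 61): {"fhv":64,"ma":22,"oeu":5,"rdl":5,"s":90,"vnl":42,"w":84,"ycy":61}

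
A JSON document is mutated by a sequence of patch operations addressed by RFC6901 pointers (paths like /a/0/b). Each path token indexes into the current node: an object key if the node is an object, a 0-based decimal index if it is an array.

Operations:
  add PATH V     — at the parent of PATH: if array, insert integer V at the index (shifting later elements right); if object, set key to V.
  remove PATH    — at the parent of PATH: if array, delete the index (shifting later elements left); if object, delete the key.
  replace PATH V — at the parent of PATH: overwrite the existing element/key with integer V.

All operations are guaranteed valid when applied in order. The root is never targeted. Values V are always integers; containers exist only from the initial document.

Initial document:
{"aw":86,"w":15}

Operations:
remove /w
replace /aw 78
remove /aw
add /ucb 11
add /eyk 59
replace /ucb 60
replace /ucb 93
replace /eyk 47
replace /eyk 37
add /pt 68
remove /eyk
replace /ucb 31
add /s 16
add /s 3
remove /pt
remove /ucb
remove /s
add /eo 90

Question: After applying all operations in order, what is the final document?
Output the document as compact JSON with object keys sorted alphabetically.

After op 1 (remove /w): {"aw":86}
After op 2 (replace /aw 78): {"aw":78}
After op 3 (remove /aw): {}
After op 4 (add /ucb 11): {"ucb":11}
After op 5 (add /eyk 59): {"eyk":59,"ucb":11}
After op 6 (replace /ucb 60): {"eyk":59,"ucb":60}
After op 7 (replace /ucb 93): {"eyk":59,"ucb":93}
After op 8 (replace /eyk 47): {"eyk":47,"ucb":93}
After op 9 (replace /eyk 37): {"eyk":37,"ucb":93}
After op 10 (add /pt 68): {"eyk":37,"pt":68,"ucb":93}
After op 11 (remove /eyk): {"pt":68,"ucb":93}
After op 12 (replace /ucb 31): {"pt":68,"ucb":31}
After op 13 (add /s 16): {"pt":68,"s":16,"ucb":31}
After op 14 (add /s 3): {"pt":68,"s":3,"ucb":31}
After op 15 (remove /pt): {"s":3,"ucb":31}
After op 16 (remove /ucb): {"s":3}
After op 17 (remove /s): {}
After op 18 (add /eo 90): {"eo":90}

Answer: {"eo":90}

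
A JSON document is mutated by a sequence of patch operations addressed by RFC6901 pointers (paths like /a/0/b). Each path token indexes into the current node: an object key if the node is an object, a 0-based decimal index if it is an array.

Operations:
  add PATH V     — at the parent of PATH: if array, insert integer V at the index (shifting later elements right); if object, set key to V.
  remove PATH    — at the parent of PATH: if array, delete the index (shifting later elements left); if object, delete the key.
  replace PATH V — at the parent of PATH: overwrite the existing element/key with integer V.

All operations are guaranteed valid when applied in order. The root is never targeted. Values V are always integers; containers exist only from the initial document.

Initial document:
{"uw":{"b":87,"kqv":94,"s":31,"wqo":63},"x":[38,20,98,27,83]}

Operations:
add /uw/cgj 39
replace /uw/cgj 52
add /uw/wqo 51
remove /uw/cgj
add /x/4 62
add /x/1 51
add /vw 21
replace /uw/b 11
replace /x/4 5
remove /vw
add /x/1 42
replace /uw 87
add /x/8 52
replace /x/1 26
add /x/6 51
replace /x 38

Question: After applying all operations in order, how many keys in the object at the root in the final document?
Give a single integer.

Answer: 2

Derivation:
After op 1 (add /uw/cgj 39): {"uw":{"b":87,"cgj":39,"kqv":94,"s":31,"wqo":63},"x":[38,20,98,27,83]}
After op 2 (replace /uw/cgj 52): {"uw":{"b":87,"cgj":52,"kqv":94,"s":31,"wqo":63},"x":[38,20,98,27,83]}
After op 3 (add /uw/wqo 51): {"uw":{"b":87,"cgj":52,"kqv":94,"s":31,"wqo":51},"x":[38,20,98,27,83]}
After op 4 (remove /uw/cgj): {"uw":{"b":87,"kqv":94,"s":31,"wqo":51},"x":[38,20,98,27,83]}
After op 5 (add /x/4 62): {"uw":{"b":87,"kqv":94,"s":31,"wqo":51},"x":[38,20,98,27,62,83]}
After op 6 (add /x/1 51): {"uw":{"b":87,"kqv":94,"s":31,"wqo":51},"x":[38,51,20,98,27,62,83]}
After op 7 (add /vw 21): {"uw":{"b":87,"kqv":94,"s":31,"wqo":51},"vw":21,"x":[38,51,20,98,27,62,83]}
After op 8 (replace /uw/b 11): {"uw":{"b":11,"kqv":94,"s":31,"wqo":51},"vw":21,"x":[38,51,20,98,27,62,83]}
After op 9 (replace /x/4 5): {"uw":{"b":11,"kqv":94,"s":31,"wqo":51},"vw":21,"x":[38,51,20,98,5,62,83]}
After op 10 (remove /vw): {"uw":{"b":11,"kqv":94,"s":31,"wqo":51},"x":[38,51,20,98,5,62,83]}
After op 11 (add /x/1 42): {"uw":{"b":11,"kqv":94,"s":31,"wqo":51},"x":[38,42,51,20,98,5,62,83]}
After op 12 (replace /uw 87): {"uw":87,"x":[38,42,51,20,98,5,62,83]}
After op 13 (add /x/8 52): {"uw":87,"x":[38,42,51,20,98,5,62,83,52]}
After op 14 (replace /x/1 26): {"uw":87,"x":[38,26,51,20,98,5,62,83,52]}
After op 15 (add /x/6 51): {"uw":87,"x":[38,26,51,20,98,5,51,62,83,52]}
After op 16 (replace /x 38): {"uw":87,"x":38}
Size at the root: 2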